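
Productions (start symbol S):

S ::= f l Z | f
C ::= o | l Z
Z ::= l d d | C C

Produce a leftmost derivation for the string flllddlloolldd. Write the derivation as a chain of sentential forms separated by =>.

S => flZ => flCC => fllZC => flllddC => flllddlZ => flllddlCC => flllddllZC => flllddllCCC => flllddlloCC => flllddllooC => flllddlloolZ => flllddlloolldd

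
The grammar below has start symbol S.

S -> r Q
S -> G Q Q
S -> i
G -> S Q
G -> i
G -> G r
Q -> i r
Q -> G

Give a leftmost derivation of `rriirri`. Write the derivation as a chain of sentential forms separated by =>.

S => rQ   [S -> r Q]
rQ => rG   [Q -> G]
rG => rSQ   [G -> S Q]
rSQ => rrQQ   [S -> r Q]
rrQQ => rrGQ   [Q -> G]
rrGQ => rrGrQ   [G -> G r]
rrGrQ => rrSQrQ   [G -> S Q]
rrSQrQ => rriQrQ   [S -> i]
rriQrQ => rriirrQ   [Q -> i r]
rriirrQ => rriirrG   [Q -> G]
rriirrG => rriirri   [G -> i]

S => rQ => rG => rSQ => rrQQ => rrGQ => rrGrQ => rrSQrQ => rriQrQ => rriirrQ => rriirrG => rriirri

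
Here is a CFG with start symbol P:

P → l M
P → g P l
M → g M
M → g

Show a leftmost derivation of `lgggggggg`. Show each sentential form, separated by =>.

P => lM   [P → l M]
lM => lgM   [M → g M]
lgM => lggM   [M → g M]
lggM => lgggM   [M → g M]
lgggM => lggggM   [M → g M]
lggggM => lgggggM   [M → g M]
lgggggM => lggggggM   [M → g M]
lggggggM => lgggggggM   [M → g M]
lgggggggM => lgggggggg   [M → g]

P=>lM=>lgM=>lggM=>lgggM=>lggggM=>lgggggM=>lggggggM=>lgggggggM=>lgggggggg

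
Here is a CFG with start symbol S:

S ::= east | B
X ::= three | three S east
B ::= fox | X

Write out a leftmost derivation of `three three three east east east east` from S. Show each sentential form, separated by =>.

S => B   [S ::= B]
B => X   [B ::= X]
X => three S east   [X ::= three S east]
three S east => three B east   [S ::= B]
three B east => three X east   [B ::= X]
three X east => three three S east east   [X ::= three S east]
three three S east east => three three B east east   [S ::= B]
three three B east east => three three X east east   [B ::= X]
three three X east east => three three three S east east east   [X ::= three S east]
three three three S east east east => three three three east east east east   [S ::= east]

S => B => X => three S east => three B east => three X east => three three S east east => three three B east east => three three X east east => three three three S east east east => three three three east east east east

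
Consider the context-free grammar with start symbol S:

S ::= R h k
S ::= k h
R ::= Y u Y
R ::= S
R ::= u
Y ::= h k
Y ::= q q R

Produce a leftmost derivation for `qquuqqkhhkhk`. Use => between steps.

S => Rhk => Shk => Rhkhk => YuYhkhk => qqRuYhkhk => qquuYhkhk => qquuqqRhkhk => qquuqqShkhk => qquuqqkhhkhk

S => Rhk   [S ::= R h k]
Rhk => Shk   [R ::= S]
Shk => Rhkhk   [S ::= R h k]
Rhkhk => YuYhkhk   [R ::= Y u Y]
YuYhkhk => qqRuYhkhk   [Y ::= q q R]
qqRuYhkhk => qquuYhkhk   [R ::= u]
qquuYhkhk => qquuqqRhkhk   [Y ::= q q R]
qquuqqRhkhk => qquuqqShkhk   [R ::= S]
qquuqqShkhk => qquuqqkhhkhk   [S ::= k h]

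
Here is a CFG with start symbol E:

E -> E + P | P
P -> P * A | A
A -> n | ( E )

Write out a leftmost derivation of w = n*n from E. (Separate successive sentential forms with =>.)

E => P => P*A => A*A => n*A => n*n

E => P   [E -> P]
P => P*A   [P -> P * A]
P*A => A*A   [P -> A]
A*A => n*A   [A -> n]
n*A => n*n   [A -> n]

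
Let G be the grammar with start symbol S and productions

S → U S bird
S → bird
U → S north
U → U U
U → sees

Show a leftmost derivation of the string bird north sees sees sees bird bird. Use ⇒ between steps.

S ⇒ U S bird ⇒ U U S bird ⇒ U U U S bird ⇒ U U U U S bird ⇒ S north U U U S bird ⇒ bird north U U U S bird ⇒ bird north sees U U S bird ⇒ bird north sees sees U S bird ⇒ bird north sees sees sees S bird ⇒ bird north sees sees sees bird bird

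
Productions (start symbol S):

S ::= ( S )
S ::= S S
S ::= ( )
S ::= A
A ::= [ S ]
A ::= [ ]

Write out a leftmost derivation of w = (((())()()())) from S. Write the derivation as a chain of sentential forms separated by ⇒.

S ⇒ (S)   [S ::= ( S )]
(S) ⇒ ((S))   [S ::= ( S )]
((S)) ⇒ ((SS))   [S ::= S S]
((SS)) ⇒ (((S)S))   [S ::= ( S )]
(((S)S)) ⇒ (((())S))   [S ::= ( )]
(((())S)) ⇒ (((())SS))   [S ::= S S]
(((())SS)) ⇒ (((())SSS))   [S ::= S S]
(((())SSS)) ⇒ (((())()SS))   [S ::= ( )]
(((())()SS)) ⇒ (((())()()S))   [S ::= ( )]
(((())()()S)) ⇒ (((())()()()))   [S ::= ( )]

S⇒(S)⇒((S))⇒((SS))⇒(((S)S))⇒(((())S))⇒(((())SS))⇒(((())SSS))⇒(((())()SS))⇒(((())()()S))⇒(((())()()()))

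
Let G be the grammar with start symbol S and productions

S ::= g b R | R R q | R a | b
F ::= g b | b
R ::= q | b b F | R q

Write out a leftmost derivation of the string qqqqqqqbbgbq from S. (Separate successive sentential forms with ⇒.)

S⇒RRq⇒RqRq⇒RqqRq⇒RqqqRq⇒RqqqqRq⇒RqqqqqRq⇒RqqqqqqRq⇒qqqqqqqRq⇒qqqqqqqbbFq⇒qqqqqqqbbgbq

S ⇒ RRq   [S ::= R R q]
RRq ⇒ RqRq   [R ::= R q]
RqRq ⇒ RqqRq   [R ::= R q]
RqqRq ⇒ RqqqRq   [R ::= R q]
RqqqRq ⇒ RqqqqRq   [R ::= R q]
RqqqqRq ⇒ RqqqqqRq   [R ::= R q]
RqqqqqRq ⇒ RqqqqqqRq   [R ::= R q]
RqqqqqqRq ⇒ qqqqqqqRq   [R ::= q]
qqqqqqqRq ⇒ qqqqqqqbbFq   [R ::= b b F]
qqqqqqqbbFq ⇒ qqqqqqqbbgbq   [F ::= g b]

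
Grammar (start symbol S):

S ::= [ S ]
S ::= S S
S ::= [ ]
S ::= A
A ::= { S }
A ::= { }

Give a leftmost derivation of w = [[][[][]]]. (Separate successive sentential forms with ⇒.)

S ⇒ [S]   [S ::= [ S ]]
[S] ⇒ [SS]   [S ::= S S]
[SS] ⇒ [[]S]   [S ::= [ ]]
[[]S] ⇒ [[][S]]   [S ::= [ S ]]
[[][S]] ⇒ [[][SS]]   [S ::= S S]
[[][SS]] ⇒ [[][[]S]]   [S ::= [ ]]
[[][[]S]] ⇒ [[][[][]]]   [S ::= [ ]]

S⇒[S]⇒[SS]⇒[[]S]⇒[[][S]]⇒[[][SS]]⇒[[][[]S]]⇒[[][[][]]]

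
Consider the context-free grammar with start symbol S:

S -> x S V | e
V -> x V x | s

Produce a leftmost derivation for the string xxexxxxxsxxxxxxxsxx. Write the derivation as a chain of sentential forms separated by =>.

S => xSV => xxSVV => xxeVV => xxexVxV => xxexxVxxV => xxexxxVxxxV => xxexxxxVxxxxV => xxexxxxxVxxxxxV => xxexxxxxsxxxxxV => xxexxxxxsxxxxxxVx => xxexxxxxsxxxxxxxVxx => xxexxxxxsxxxxxxxsxx

S => xSV   [S -> x S V]
xSV => xxSVV   [S -> x S V]
xxSVV => xxeVV   [S -> e]
xxeVV => xxexVxV   [V -> x V x]
xxexVxV => xxexxVxxV   [V -> x V x]
xxexxVxxV => xxexxxVxxxV   [V -> x V x]
xxexxxVxxxV => xxexxxxVxxxxV   [V -> x V x]
xxexxxxVxxxxV => xxexxxxxVxxxxxV   [V -> x V x]
xxexxxxxVxxxxxV => xxexxxxxsxxxxxV   [V -> s]
xxexxxxxsxxxxxV => xxexxxxxsxxxxxxVx   [V -> x V x]
xxexxxxxsxxxxxxVx => xxexxxxxsxxxxxxxVxx   [V -> x V x]
xxexxxxxsxxxxxxxVxx => xxexxxxxsxxxxxxxsxx   [V -> s]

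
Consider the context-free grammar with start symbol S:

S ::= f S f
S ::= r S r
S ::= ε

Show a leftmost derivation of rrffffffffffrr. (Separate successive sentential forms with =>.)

S => rSr   [S ::= r S r]
rSr => rrSrr   [S ::= r S r]
rrSrr => rrfSfrr   [S ::= f S f]
rrfSfrr => rrffSffrr   [S ::= f S f]
rrffSffrr => rrfffSfffrr   [S ::= f S f]
rrfffSfffrr => rrffffSffffrr   [S ::= f S f]
rrffffSffffrr => rrfffffSfffffrr   [S ::= f S f]
rrfffffSfffffrr => rrffffffffffrr   [S ::= ε]

S => rSr => rrSrr => rrfSfrr => rrffSffrr => rrfffSfffrr => rrffffSffffrr => rrfffffSfffffrr => rrffffffffffrr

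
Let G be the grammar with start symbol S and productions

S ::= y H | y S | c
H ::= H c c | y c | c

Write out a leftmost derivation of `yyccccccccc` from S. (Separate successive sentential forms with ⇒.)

S ⇒ yH ⇒ yHcc ⇒ yHcccc ⇒ yHcccccc ⇒ yHcccccccc ⇒ yyccccccccc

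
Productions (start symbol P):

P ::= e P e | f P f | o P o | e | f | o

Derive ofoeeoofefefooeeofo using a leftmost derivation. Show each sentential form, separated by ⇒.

P ⇒ oPo ⇒ ofPfo ⇒ ofoPofo ⇒ ofoePeofo ⇒ ofoeePeeofo ⇒ ofoeeoPoeeofo ⇒ ofoeeooPooeeofo ⇒ ofoeeoofPfooeeofo ⇒ ofoeeoofePefooeeofo ⇒ ofoeeoofefefooeeofo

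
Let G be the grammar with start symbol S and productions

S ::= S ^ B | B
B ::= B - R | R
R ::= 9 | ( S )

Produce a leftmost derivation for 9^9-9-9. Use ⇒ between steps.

S ⇒ S^B ⇒ B^B ⇒ R^B ⇒ 9^B ⇒ 9^B-R ⇒ 9^B-R-R ⇒ 9^R-R-R ⇒ 9^9-R-R ⇒ 9^9-9-R ⇒ 9^9-9-9

S ⇒ S^B   [S ::= S ^ B]
S^B ⇒ B^B   [S ::= B]
B^B ⇒ R^B   [B ::= R]
R^B ⇒ 9^B   [R ::= 9]
9^B ⇒ 9^B-R   [B ::= B - R]
9^B-R ⇒ 9^B-R-R   [B ::= B - R]
9^B-R-R ⇒ 9^R-R-R   [B ::= R]
9^R-R-R ⇒ 9^9-R-R   [R ::= 9]
9^9-R-R ⇒ 9^9-9-R   [R ::= 9]
9^9-9-R ⇒ 9^9-9-9   [R ::= 9]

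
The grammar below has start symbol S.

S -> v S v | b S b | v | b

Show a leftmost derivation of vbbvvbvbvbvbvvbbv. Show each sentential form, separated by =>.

S=>vSv=>vbSbv=>vbbSbbv=>vbbvSvbbv=>vbbvvSvvbbv=>vbbvvbSbvvbbv=>vbbvvbvSvbvvbbv=>vbbvvbvbSbvbvvbbv=>vbbvvbvbvbvbvvbbv

S => vSv   [S -> v S v]
vSv => vbSbv   [S -> b S b]
vbSbv => vbbSbbv   [S -> b S b]
vbbSbbv => vbbvSvbbv   [S -> v S v]
vbbvSvbbv => vbbvvSvvbbv   [S -> v S v]
vbbvvSvvbbv => vbbvvbSbvvbbv   [S -> b S b]
vbbvvbSbvvbbv => vbbvvbvSvbvvbbv   [S -> v S v]
vbbvvbvSvbvvbbv => vbbvvbvbSbvbvvbbv   [S -> b S b]
vbbvvbvbSbvbvvbbv => vbbvvbvbvbvbvvbbv   [S -> v]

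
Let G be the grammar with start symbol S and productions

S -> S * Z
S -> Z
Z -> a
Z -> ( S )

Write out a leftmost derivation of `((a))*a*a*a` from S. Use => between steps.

S => S*Z => S*Z*Z => S*Z*Z*Z => Z*Z*Z*Z => (S)*Z*Z*Z => (Z)*Z*Z*Z => ((S))*Z*Z*Z => ((Z))*Z*Z*Z => ((a))*Z*Z*Z => ((a))*a*Z*Z => ((a))*a*a*Z => ((a))*a*a*a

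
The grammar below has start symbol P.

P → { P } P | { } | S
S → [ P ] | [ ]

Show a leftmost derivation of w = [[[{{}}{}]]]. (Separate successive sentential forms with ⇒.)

P ⇒ S ⇒ [P] ⇒ [S] ⇒ [[P]] ⇒ [[S]] ⇒ [[[P]]] ⇒ [[[{P}P]]] ⇒ [[[{{}}P]]] ⇒ [[[{{}}{}]]]

P ⇒ S   [P → S]
S ⇒ [P]   [S → [ P ]]
[P] ⇒ [S]   [P → S]
[S] ⇒ [[P]]   [S → [ P ]]
[[P]] ⇒ [[S]]   [P → S]
[[S]] ⇒ [[[P]]]   [S → [ P ]]
[[[P]]] ⇒ [[[{P}P]]]   [P → { P } P]
[[[{P}P]]] ⇒ [[[{{}}P]]]   [P → { }]
[[[{{}}P]]] ⇒ [[[{{}}{}]]]   [P → { }]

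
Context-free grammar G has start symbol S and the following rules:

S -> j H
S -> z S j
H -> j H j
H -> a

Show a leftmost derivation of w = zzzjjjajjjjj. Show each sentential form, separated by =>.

S => zSj   [S -> z S j]
zSj => zzSjj   [S -> z S j]
zzSjj => zzzSjjj   [S -> z S j]
zzzSjjj => zzzjHjjj   [S -> j H]
zzzjHjjj => zzzjjHjjjj   [H -> j H j]
zzzjjHjjjj => zzzjjjHjjjjj   [H -> j H j]
zzzjjjHjjjjj => zzzjjjajjjjj   [H -> a]

S => zSj => zzSjj => zzzSjjj => zzzjHjjj => zzzjjHjjjj => zzzjjjHjjjjj => zzzjjjajjjjj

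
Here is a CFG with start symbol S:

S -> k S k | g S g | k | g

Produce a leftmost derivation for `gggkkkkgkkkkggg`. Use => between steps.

S=>gSg=>ggSgg=>gggSggg=>gggkSkggg=>gggkkSkkggg=>gggkkkSkkkggg=>gggkkkkSkkkkggg=>gggkkkkgkkkkggg

S => gSg   [S -> g S g]
gSg => ggSgg   [S -> g S g]
ggSgg => gggSggg   [S -> g S g]
gggSggg => gggkSkggg   [S -> k S k]
gggkSkggg => gggkkSkkggg   [S -> k S k]
gggkkSkkggg => gggkkkSkkkggg   [S -> k S k]
gggkkkSkkkggg => gggkkkkSkkkkggg   [S -> k S k]
gggkkkkSkkkkggg => gggkkkkgkkkkggg   [S -> g]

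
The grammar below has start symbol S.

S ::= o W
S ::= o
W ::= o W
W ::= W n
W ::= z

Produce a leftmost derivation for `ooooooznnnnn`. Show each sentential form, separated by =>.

S=>oW=>oWn=>ooWn=>oooWn=>ooooWn=>ooooWnn=>ooooWnnn=>ooooWnnnn=>oooooWnnnn=>oooooWnnnnn=>ooooooWnnnnn=>ooooooznnnnn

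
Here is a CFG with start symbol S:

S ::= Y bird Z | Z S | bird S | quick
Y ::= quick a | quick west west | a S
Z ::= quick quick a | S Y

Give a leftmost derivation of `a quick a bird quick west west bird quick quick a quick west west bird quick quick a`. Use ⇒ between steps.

S ⇒ Y bird Z   [S ::= Y bird Z]
Y bird Z ⇒ a S bird Z   [Y ::= a S]
a S bird Z ⇒ a Y bird Z bird Z   [S ::= Y bird Z]
a Y bird Z bird Z ⇒ a quick a bird Z bird Z   [Y ::= quick a]
a quick a bird Z bird Z ⇒ a quick a bird S Y bird Z   [Z ::= S Y]
a quick a bird S Y bird Z ⇒ a quick a bird Y bird Z Y bird Z   [S ::= Y bird Z]
a quick a bird Y bird Z Y bird Z ⇒ a quick a bird quick west west bird Z Y bird Z   [Y ::= quick west west]
a quick a bird quick west west bird Z Y bird Z ⇒ a quick a bird quick west west bird quick quick a Y bird Z   [Z ::= quick quick a]
a quick a bird quick west west bird quick quick a Y bird Z ⇒ a quick a bird quick west west bird quick quick a quick west west bird Z   [Y ::= quick west west]
a quick a bird quick west west bird quick quick a quick west west bird Z ⇒ a quick a bird quick west west bird quick quick a quick west west bird quick quick a   [Z ::= quick quick a]

S ⇒ Y bird Z ⇒ a S bird Z ⇒ a Y bird Z bird Z ⇒ a quick a bird Z bird Z ⇒ a quick a bird S Y bird Z ⇒ a quick a bird Y bird Z Y bird Z ⇒ a quick a bird quick west west bird Z Y bird Z ⇒ a quick a bird quick west west bird quick quick a Y bird Z ⇒ a quick a bird quick west west bird quick quick a quick west west bird Z ⇒ a quick a bird quick west west bird quick quick a quick west west bird quick quick a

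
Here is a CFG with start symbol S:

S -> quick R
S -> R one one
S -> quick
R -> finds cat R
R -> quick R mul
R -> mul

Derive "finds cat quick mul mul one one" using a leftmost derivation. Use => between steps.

S => R one one => finds cat R one one => finds cat quick R mul one one => finds cat quick mul mul one one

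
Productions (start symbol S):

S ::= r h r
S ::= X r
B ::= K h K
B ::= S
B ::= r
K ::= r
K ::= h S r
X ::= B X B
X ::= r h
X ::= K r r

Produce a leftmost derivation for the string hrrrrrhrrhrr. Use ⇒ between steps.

S⇒Xr⇒BXBr⇒KhKXBr⇒hSrhKXBr⇒hXrrhKXBr⇒hKrrrrhKXBr⇒hrrrrrhKXBr⇒hrrrrrhrXBr⇒hrrrrrhrrhBr⇒hrrrrrhrrhrr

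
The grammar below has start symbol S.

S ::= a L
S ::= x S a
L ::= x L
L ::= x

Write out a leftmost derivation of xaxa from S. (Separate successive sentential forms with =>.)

S => xSa => xaLa => xaxa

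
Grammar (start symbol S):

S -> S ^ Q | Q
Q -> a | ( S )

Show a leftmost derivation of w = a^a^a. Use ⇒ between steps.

S ⇒ S^Q   [S -> S ^ Q]
S^Q ⇒ S^Q^Q   [S -> S ^ Q]
S^Q^Q ⇒ Q^Q^Q   [S -> Q]
Q^Q^Q ⇒ a^Q^Q   [Q -> a]
a^Q^Q ⇒ a^a^Q   [Q -> a]
a^a^Q ⇒ a^a^a   [Q -> a]

S⇒S^Q⇒S^Q^Q⇒Q^Q^Q⇒a^Q^Q⇒a^a^Q⇒a^a^a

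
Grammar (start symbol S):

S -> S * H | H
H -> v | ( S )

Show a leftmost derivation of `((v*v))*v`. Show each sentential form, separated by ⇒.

S ⇒ S*H   [S -> S * H]
S*H ⇒ H*H   [S -> H]
H*H ⇒ (S)*H   [H -> ( S )]
(S)*H ⇒ (H)*H   [S -> H]
(H)*H ⇒ ((S))*H   [H -> ( S )]
((S))*H ⇒ ((S*H))*H   [S -> S * H]
((S*H))*H ⇒ ((H*H))*H   [S -> H]
((H*H))*H ⇒ ((v*H))*H   [H -> v]
((v*H))*H ⇒ ((v*v))*H   [H -> v]
((v*v))*H ⇒ ((v*v))*v   [H -> v]

S ⇒ S*H ⇒ H*H ⇒ (S)*H ⇒ (H)*H ⇒ ((S))*H ⇒ ((S*H))*H ⇒ ((H*H))*H ⇒ ((v*H))*H ⇒ ((v*v))*H ⇒ ((v*v))*v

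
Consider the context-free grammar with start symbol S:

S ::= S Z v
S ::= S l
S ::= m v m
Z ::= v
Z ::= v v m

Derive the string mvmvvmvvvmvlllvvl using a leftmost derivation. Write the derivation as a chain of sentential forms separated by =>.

S => Sl   [S ::= S l]
Sl => SZvl   [S ::= S Z v]
SZvl => SlZvl   [S ::= S l]
SlZvl => SllZvl   [S ::= S l]
SllZvl => SlllZvl   [S ::= S l]
SlllZvl => SZvlllZvl   [S ::= S Z v]
SZvlllZvl => SZvZvlllZvl   [S ::= S Z v]
SZvZvlllZvl => mvmZvZvlllZvl   [S ::= m v m]
mvmZvZvlllZvl => mvmvvmvZvlllZvl   [Z ::= v v m]
mvmvvmvZvlllZvl => mvmvvmvvvmvlllZvl   [Z ::= v v m]
mvmvvmvvvmvlllZvl => mvmvvmvvvmvlllvvl   [Z ::= v]

S => Sl => SZvl => SlZvl => SllZvl => SlllZvl => SZvlllZvl => SZvZvlllZvl => mvmZvZvlllZvl => mvmvvmvZvlllZvl => mvmvvmvvvmvlllZvl => mvmvvmvvvmvlllvvl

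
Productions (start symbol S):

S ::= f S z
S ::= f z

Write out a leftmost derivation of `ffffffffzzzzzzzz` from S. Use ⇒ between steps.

S ⇒ fSz   [S ::= f S z]
fSz ⇒ ffSzz   [S ::= f S z]
ffSzz ⇒ fffSzzz   [S ::= f S z]
fffSzzz ⇒ ffffSzzzz   [S ::= f S z]
ffffSzzzz ⇒ fffffSzzzzz   [S ::= f S z]
fffffSzzzzz ⇒ ffffffSzzzzzz   [S ::= f S z]
ffffffSzzzzzz ⇒ fffffffSzzzzzzz   [S ::= f S z]
fffffffSzzzzzzz ⇒ ffffffffzzzzzzzz   [S ::= f z]

S⇒fSz⇒ffSzz⇒fffSzzz⇒ffffSzzzz⇒fffffSzzzzz⇒ffffffSzzzzzz⇒fffffffSzzzzzzz⇒ffffffffzzzzzzzz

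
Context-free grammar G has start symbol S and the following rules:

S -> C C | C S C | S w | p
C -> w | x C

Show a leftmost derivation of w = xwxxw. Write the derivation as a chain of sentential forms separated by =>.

S=>CC=>xCC=>xwC=>xwxC=>xwxxC=>xwxxw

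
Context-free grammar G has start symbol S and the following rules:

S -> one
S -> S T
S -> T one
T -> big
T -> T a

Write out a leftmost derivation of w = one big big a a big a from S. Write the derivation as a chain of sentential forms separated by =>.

S => S T => S T T => S T T T => one T T T => one big T T => one big T a T => one big T a a T => one big big a a T => one big big a a T a => one big big a a big a

S => S T   [S -> S T]
S T => S T T   [S -> S T]
S T T => S T T T   [S -> S T]
S T T T => one T T T   [S -> one]
one T T T => one big T T   [T -> big]
one big T T => one big T a T   [T -> T a]
one big T a T => one big T a a T   [T -> T a]
one big T a a T => one big big a a T   [T -> big]
one big big a a T => one big big a a T a   [T -> T a]
one big big a a T a => one big big a a big a   [T -> big]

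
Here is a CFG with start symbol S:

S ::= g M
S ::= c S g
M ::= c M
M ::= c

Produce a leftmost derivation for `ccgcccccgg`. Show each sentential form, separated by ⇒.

S⇒cSg⇒ccSgg⇒ccgMgg⇒ccgcMgg⇒ccgccMgg⇒ccgcccMgg⇒ccgccccMgg⇒ccgcccccgg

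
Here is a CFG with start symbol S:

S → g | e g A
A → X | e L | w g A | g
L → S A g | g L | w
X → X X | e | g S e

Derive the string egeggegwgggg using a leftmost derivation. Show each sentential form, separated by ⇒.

S ⇒ egA ⇒ egeL ⇒ egegL ⇒ egeggL ⇒ egeggSAg ⇒ egeggegAAg ⇒ egeggegwgAAg ⇒ egeggegwggAg ⇒ egeggegwgggg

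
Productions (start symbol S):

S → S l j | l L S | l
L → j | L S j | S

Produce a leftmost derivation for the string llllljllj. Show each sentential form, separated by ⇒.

S ⇒ Slj   [S → S l j]
Slj ⇒ lLSlj   [S → l L S]
lLSlj ⇒ lSSlj   [L → S]
lSSlj ⇒ llSlj   [S → l]
llSlj ⇒ lllLSlj   [S → l L S]
lllLSlj ⇒ lllSSlj   [L → S]
lllSSlj ⇒ lllSljSlj   [S → S l j]
lllSljSlj ⇒ llllljSlj   [S → l]
llllljSlj ⇒ llllljllj   [S → l]

S ⇒ Slj ⇒ lLSlj ⇒ lSSlj ⇒ llSlj ⇒ lllLSlj ⇒ lllSSlj ⇒ lllSljSlj ⇒ llllljSlj ⇒ llllljllj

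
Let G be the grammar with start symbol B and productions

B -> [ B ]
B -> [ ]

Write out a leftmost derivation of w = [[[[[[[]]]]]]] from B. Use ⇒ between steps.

B⇒[B]⇒[[B]]⇒[[[B]]]⇒[[[[B]]]]⇒[[[[[B]]]]]⇒[[[[[[B]]]]]]⇒[[[[[[[]]]]]]]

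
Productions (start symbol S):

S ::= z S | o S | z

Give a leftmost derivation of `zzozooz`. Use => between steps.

S => zS   [S ::= z S]
zS => zzS   [S ::= z S]
zzS => zzoS   [S ::= o S]
zzoS => zzozS   [S ::= z S]
zzozS => zzozoS   [S ::= o S]
zzozoS => zzozooS   [S ::= o S]
zzozooS => zzozooz   [S ::= z]

S => zS => zzS => zzoS => zzozS => zzozoS => zzozooS => zzozooz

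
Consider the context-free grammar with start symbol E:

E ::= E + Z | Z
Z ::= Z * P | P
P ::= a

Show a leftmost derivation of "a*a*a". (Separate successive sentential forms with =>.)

E => Z   [E ::= Z]
Z => Z*P   [Z ::= Z * P]
Z*P => Z*P*P   [Z ::= Z * P]
Z*P*P => P*P*P   [Z ::= P]
P*P*P => a*P*P   [P ::= a]
a*P*P => a*a*P   [P ::= a]
a*a*P => a*a*a   [P ::= a]

E => Z => Z*P => Z*P*P => P*P*P => a*P*P => a*a*P => a*a*a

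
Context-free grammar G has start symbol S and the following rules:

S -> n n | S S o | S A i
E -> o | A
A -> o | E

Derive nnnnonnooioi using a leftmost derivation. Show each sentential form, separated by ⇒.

S ⇒ SAi   [S -> S A i]
SAi ⇒ SAiAi   [S -> S A i]
SAiAi ⇒ SSoAiAi   [S -> S S o]
SSoAiAi ⇒ SSoSoAiAi   [S -> S S o]
SSoSoAiAi ⇒ nnSoSoAiAi   [S -> n n]
nnSoSoAiAi ⇒ nnnnoSoAiAi   [S -> n n]
nnnnoSoAiAi ⇒ nnnnonnoAiAi   [S -> n n]
nnnnonnoAiAi ⇒ nnnnonnooiAi   [A -> o]
nnnnonnooiAi ⇒ nnnnonnooioi   [A -> o]

S ⇒ SAi ⇒ SAiAi ⇒ SSoAiAi ⇒ SSoSoAiAi ⇒ nnSoSoAiAi ⇒ nnnnoSoAiAi ⇒ nnnnonnoAiAi ⇒ nnnnonnooiAi ⇒ nnnnonnooioi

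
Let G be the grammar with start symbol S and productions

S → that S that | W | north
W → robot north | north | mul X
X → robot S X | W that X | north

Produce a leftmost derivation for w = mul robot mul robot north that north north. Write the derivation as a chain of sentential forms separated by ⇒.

S ⇒ W   [S → W]
W ⇒ mul X   [W → mul X]
mul X ⇒ mul robot S X   [X → robot S X]
mul robot S X ⇒ mul robot W X   [S → W]
mul robot W X ⇒ mul robot mul X X   [W → mul X]
mul robot mul X X ⇒ mul robot mul W that X X   [X → W that X]
mul robot mul W that X X ⇒ mul robot mul robot north that X X   [W → robot north]
mul robot mul robot north that X X ⇒ mul robot mul robot north that north X   [X → north]
mul robot mul robot north that north X ⇒ mul robot mul robot north that north north   [X → north]

S ⇒ W ⇒ mul X ⇒ mul robot S X ⇒ mul robot W X ⇒ mul robot mul X X ⇒ mul robot mul W that X X ⇒ mul robot mul robot north that X X ⇒ mul robot mul robot north that north X ⇒ mul robot mul robot north that north north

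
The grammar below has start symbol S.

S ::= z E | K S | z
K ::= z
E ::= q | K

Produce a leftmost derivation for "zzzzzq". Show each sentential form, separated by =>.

S => KS   [S ::= K S]
KS => zS   [K ::= z]
zS => zKS   [S ::= K S]
zKS => zzS   [K ::= z]
zzS => zzKS   [S ::= K S]
zzKS => zzzS   [K ::= z]
zzzS => zzzKS   [S ::= K S]
zzzKS => zzzzS   [K ::= z]
zzzzS => zzzzzE   [S ::= z E]
zzzzzE => zzzzzq   [E ::= q]

S => KS => zS => zKS => zzS => zzKS => zzzS => zzzKS => zzzzS => zzzzzE => zzzzzq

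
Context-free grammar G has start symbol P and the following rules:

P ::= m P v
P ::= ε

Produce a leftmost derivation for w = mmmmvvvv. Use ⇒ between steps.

P ⇒ mPv ⇒ mmPvv ⇒ mmmPvvv ⇒ mmmmPvvvv ⇒ mmmmvvvv

P ⇒ mPv   [P ::= m P v]
mPv ⇒ mmPvv   [P ::= m P v]
mmPvv ⇒ mmmPvvv   [P ::= m P v]
mmmPvvv ⇒ mmmmPvvvv   [P ::= m P v]
mmmmPvvvv ⇒ mmmmvvvv   [P ::= ε]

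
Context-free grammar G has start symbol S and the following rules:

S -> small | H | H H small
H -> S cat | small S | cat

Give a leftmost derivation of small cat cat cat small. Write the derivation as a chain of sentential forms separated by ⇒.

S ⇒ H H small ⇒ S cat H small ⇒ H cat H small ⇒ small S cat H small ⇒ small H cat H small ⇒ small cat cat H small ⇒ small cat cat cat small

S ⇒ H H small   [S -> H H small]
H H small ⇒ S cat H small   [H -> S cat]
S cat H small ⇒ H cat H small   [S -> H]
H cat H small ⇒ small S cat H small   [H -> small S]
small S cat H small ⇒ small H cat H small   [S -> H]
small H cat H small ⇒ small cat cat H small   [H -> cat]
small cat cat H small ⇒ small cat cat cat small   [H -> cat]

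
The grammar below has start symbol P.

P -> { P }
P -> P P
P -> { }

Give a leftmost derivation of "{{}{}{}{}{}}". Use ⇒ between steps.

P ⇒ {P} ⇒ {PP} ⇒ {PPP} ⇒ {PPPP} ⇒ {PPPPP} ⇒ {{}PPPP} ⇒ {{}{}PPP} ⇒ {{}{}{}PP} ⇒ {{}{}{}{}P} ⇒ {{}{}{}{}{}}

P ⇒ {P}   [P -> { P }]
{P} ⇒ {PP}   [P -> P P]
{PP} ⇒ {PPP}   [P -> P P]
{PPP} ⇒ {PPPP}   [P -> P P]
{PPPP} ⇒ {PPPPP}   [P -> P P]
{PPPPP} ⇒ {{}PPPP}   [P -> { }]
{{}PPPP} ⇒ {{}{}PPP}   [P -> { }]
{{}{}PPP} ⇒ {{}{}{}PP}   [P -> { }]
{{}{}{}PP} ⇒ {{}{}{}{}P}   [P -> { }]
{{}{}{}{}P} ⇒ {{}{}{}{}{}}   [P -> { }]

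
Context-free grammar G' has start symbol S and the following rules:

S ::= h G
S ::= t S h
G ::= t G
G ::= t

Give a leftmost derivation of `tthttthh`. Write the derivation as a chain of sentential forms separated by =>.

S => tSh => ttShh => tthGhh => tthtGhh => tthttGhh => tthttthh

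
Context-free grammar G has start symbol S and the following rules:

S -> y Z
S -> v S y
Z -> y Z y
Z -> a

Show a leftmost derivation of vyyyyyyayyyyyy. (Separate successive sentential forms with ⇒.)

S⇒vSy⇒vyZy⇒vyyZyy⇒vyyyZyyy⇒vyyyyZyyyy⇒vyyyyyZyyyyy⇒vyyyyyyZyyyyyy⇒vyyyyyyayyyyyy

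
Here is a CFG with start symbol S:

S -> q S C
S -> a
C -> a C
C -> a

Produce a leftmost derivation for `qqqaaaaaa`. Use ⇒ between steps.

S ⇒ qSC ⇒ qqSCC ⇒ qqqSCCC ⇒ qqqaCCC ⇒ qqqaaCC ⇒ qqqaaaC ⇒ qqqaaaaC ⇒ qqqaaaaaC ⇒ qqqaaaaaa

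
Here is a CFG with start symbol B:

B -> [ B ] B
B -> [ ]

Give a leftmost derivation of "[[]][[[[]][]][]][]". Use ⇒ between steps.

B ⇒ [B]B   [B -> [ B ] B]
[B]B ⇒ [[]]B   [B -> [ ]]
[[]]B ⇒ [[]][B]B   [B -> [ B ] B]
[[]][B]B ⇒ [[]][[B]B]B   [B -> [ B ] B]
[[]][[B]B]B ⇒ [[]][[[B]B]B]B   [B -> [ B ] B]
[[]][[[B]B]B]B ⇒ [[]][[[[]]B]B]B   [B -> [ ]]
[[]][[[[]]B]B]B ⇒ [[]][[[[]][]]B]B   [B -> [ ]]
[[]][[[[]][]]B]B ⇒ [[]][[[[]][]][]]B   [B -> [ ]]
[[]][[[[]][]][]]B ⇒ [[]][[[[]][]][]][]   [B -> [ ]]

B ⇒ [B]B ⇒ [[]]B ⇒ [[]][B]B ⇒ [[]][[B]B]B ⇒ [[]][[[B]B]B]B ⇒ [[]][[[[]]B]B]B ⇒ [[]][[[[]][]]B]B ⇒ [[]][[[[]][]][]]B ⇒ [[]][[[[]][]][]][]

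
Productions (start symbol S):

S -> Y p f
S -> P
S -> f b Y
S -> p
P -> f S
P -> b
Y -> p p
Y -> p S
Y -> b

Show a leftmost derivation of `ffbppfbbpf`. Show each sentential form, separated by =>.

S => P => fS => ffbY => ffbpS => ffbpYpf => ffbppSpf => ffbppfbYpf => ffbppfbbpf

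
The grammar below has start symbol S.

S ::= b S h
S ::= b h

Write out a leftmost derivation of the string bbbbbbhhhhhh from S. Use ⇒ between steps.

S ⇒ bSh   [S ::= b S h]
bSh ⇒ bbShh   [S ::= b S h]
bbShh ⇒ bbbShhh   [S ::= b S h]
bbbShhh ⇒ bbbbShhhh   [S ::= b S h]
bbbbShhhh ⇒ bbbbbShhhhh   [S ::= b S h]
bbbbbShhhhh ⇒ bbbbbbhhhhhh   [S ::= b h]

S ⇒ bSh ⇒ bbShh ⇒ bbbShhh ⇒ bbbbShhhh ⇒ bbbbbShhhhh ⇒ bbbbbbhhhhhh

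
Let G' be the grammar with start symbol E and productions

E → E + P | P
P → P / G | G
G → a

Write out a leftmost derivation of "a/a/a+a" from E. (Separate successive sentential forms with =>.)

E => E+P => P+P => P/G+P => P/G/G+P => G/G/G+P => a/G/G+P => a/a/G+P => a/a/a+P => a/a/a+G => a/a/a+a

E => E+P   [E → E + P]
E+P => P+P   [E → P]
P+P => P/G+P   [P → P / G]
P/G+P => P/G/G+P   [P → P / G]
P/G/G+P => G/G/G+P   [P → G]
G/G/G+P => a/G/G+P   [G → a]
a/G/G+P => a/a/G+P   [G → a]
a/a/G+P => a/a/a+P   [G → a]
a/a/a+P => a/a/a+G   [P → G]
a/a/a+G => a/a/a+a   [G → a]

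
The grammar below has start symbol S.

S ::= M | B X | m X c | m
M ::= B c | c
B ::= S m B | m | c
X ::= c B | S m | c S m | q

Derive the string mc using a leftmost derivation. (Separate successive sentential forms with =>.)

S => M => Bc => mc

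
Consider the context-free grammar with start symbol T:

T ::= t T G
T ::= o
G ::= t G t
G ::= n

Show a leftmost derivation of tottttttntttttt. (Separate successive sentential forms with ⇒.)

T ⇒ tTG ⇒ toG ⇒ totGt ⇒ tottGtt ⇒ totttGttt ⇒ tottttGtttt ⇒ totttttGttttt ⇒ tottttttGtttttt ⇒ tottttttntttttt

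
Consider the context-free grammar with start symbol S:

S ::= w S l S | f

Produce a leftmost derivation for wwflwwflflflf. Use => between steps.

S => wSlS   [S ::= w S l S]
wSlS => wwSlSlS   [S ::= w S l S]
wwSlSlS => wwflSlS   [S ::= f]
wwflSlS => wwflwSlSlS   [S ::= w S l S]
wwflwSlSlS => wwflwwSlSlSlS   [S ::= w S l S]
wwflwwSlSlSlS => wwflwwflSlSlS   [S ::= f]
wwflwwflSlSlS => wwflwwflflSlS   [S ::= f]
wwflwwflflSlS => wwflwwflflflS   [S ::= f]
wwflwwflflflS => wwflwwflflflf   [S ::= f]

S => wSlS => wwSlSlS => wwflSlS => wwflwSlSlS => wwflwwSlSlSlS => wwflwwflSlSlS => wwflwwflflSlS => wwflwwflflflS => wwflwwflflflf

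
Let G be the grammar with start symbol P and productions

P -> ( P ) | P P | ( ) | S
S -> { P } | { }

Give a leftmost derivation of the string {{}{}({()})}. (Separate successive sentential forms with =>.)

P => S   [P -> S]
S => {P}   [S -> { P }]
{P} => {PP}   [P -> P P]
{PP} => {PPP}   [P -> P P]
{PPP} => {SPP}   [P -> S]
{SPP} => {{}PP}   [S -> { }]
{{}PP} => {{}SP}   [P -> S]
{{}SP} => {{}{}P}   [S -> { }]
{{}{}P} => {{}{}(P)}   [P -> ( P )]
{{}{}(P)} => {{}{}(S)}   [P -> S]
{{}{}(S)} => {{}{}({P})}   [S -> { P }]
{{}{}({P})} => {{}{}({()})}   [P -> ( )]

P=>S=>{P}=>{PP}=>{PPP}=>{SPP}=>{{}PP}=>{{}SP}=>{{}{}P}=>{{}{}(P)}=>{{}{}(S)}=>{{}{}({P})}=>{{}{}({()})}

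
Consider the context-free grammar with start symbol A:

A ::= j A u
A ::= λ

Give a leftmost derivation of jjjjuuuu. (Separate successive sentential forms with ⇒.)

A⇒jAu⇒jjAuu⇒jjjAuuu⇒jjjjAuuuu⇒jjjjuuuu

A ⇒ jAu   [A ::= j A u]
jAu ⇒ jjAuu   [A ::= j A u]
jjAuu ⇒ jjjAuuu   [A ::= j A u]
jjjAuuu ⇒ jjjjAuuuu   [A ::= j A u]
jjjjAuuuu ⇒ jjjjuuuu   [A ::= λ]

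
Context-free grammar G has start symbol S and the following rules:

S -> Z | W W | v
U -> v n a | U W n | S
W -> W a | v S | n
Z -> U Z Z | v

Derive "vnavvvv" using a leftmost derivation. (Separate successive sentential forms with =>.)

S => Z => UZZ => SZZ => ZZZ => UZZZZ => vnaZZZZ => vnavZZZ => vnavvZZ => vnavvvZ => vnavvvv

S => Z   [S -> Z]
Z => UZZ   [Z -> U Z Z]
UZZ => SZZ   [U -> S]
SZZ => ZZZ   [S -> Z]
ZZZ => UZZZZ   [Z -> U Z Z]
UZZZZ => vnaZZZZ   [U -> v n a]
vnaZZZZ => vnavZZZ   [Z -> v]
vnavZZZ => vnavvZZ   [Z -> v]
vnavvZZ => vnavvvZ   [Z -> v]
vnavvvZ => vnavvvv   [Z -> v]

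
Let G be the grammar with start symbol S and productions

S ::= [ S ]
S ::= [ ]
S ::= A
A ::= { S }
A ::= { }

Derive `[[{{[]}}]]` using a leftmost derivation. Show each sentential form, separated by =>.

S => [S] => [[S]] => [[A]] => [[{S}]] => [[{A}]] => [[{{S}}]] => [[{{[]}}]]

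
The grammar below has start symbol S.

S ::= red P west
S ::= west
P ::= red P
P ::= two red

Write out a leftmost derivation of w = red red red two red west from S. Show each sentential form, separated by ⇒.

S ⇒ red P west   [S ::= red P west]
red P west ⇒ red red P west   [P ::= red P]
red red P west ⇒ red red red P west   [P ::= red P]
red red red P west ⇒ red red red two red west   [P ::= two red]

S ⇒ red P west ⇒ red red P west ⇒ red red red P west ⇒ red red red two red west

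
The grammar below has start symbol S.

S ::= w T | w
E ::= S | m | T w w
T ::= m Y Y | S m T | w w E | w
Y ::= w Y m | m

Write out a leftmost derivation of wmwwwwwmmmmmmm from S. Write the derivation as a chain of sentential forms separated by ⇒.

S⇒wT⇒wmYY⇒wmwYmY⇒wmwwYmmY⇒wmwwwYmmmY⇒wmwwwwYmmmmY⇒wmwwwwwYmmmmmY⇒wmwwwwwmmmmmmY⇒wmwwwwwmmmmmmm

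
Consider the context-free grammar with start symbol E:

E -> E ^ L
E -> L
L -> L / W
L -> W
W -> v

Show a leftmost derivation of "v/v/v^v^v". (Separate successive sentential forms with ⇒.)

E ⇒ E^L ⇒ E^L^L ⇒ L^L^L ⇒ L/W^L^L ⇒ L/W/W^L^L ⇒ W/W/W^L^L ⇒ v/W/W^L^L ⇒ v/v/W^L^L ⇒ v/v/v^L^L ⇒ v/v/v^W^L ⇒ v/v/v^v^L ⇒ v/v/v^v^W ⇒ v/v/v^v^v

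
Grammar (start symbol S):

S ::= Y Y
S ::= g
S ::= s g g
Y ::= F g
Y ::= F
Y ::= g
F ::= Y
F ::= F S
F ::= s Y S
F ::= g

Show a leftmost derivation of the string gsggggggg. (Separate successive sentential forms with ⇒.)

S ⇒ YY   [S ::= Y Y]
YY ⇒ FgY   [Y ::= F g]
FgY ⇒ YgY   [F ::= Y]
YgY ⇒ FggY   [Y ::= F g]
FggY ⇒ FSggY   [F ::= F S]
FSggY ⇒ FSSggY   [F ::= F S]
FSSggY ⇒ FSSSggY   [F ::= F S]
FSSSggY ⇒ gSSSggY   [F ::= g]
gSSSggY ⇒ gsggSSggY   [S ::= s g g]
gsggSSggY ⇒ gsgggSggY   [S ::= g]
gsgggSggY ⇒ gsggggggY   [S ::= g]
gsggggggY ⇒ gsggggggg   [Y ::= g]

S ⇒ YY ⇒ FgY ⇒ YgY ⇒ FggY ⇒ FSggY ⇒ FSSggY ⇒ FSSSggY ⇒ gSSSggY ⇒ gsggSSggY ⇒ gsgggSggY ⇒ gsggggggY ⇒ gsggggggg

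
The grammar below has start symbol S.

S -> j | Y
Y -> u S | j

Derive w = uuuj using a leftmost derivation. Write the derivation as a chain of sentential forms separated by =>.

S=>Y=>uS=>uY=>uuS=>uuY=>uuuS=>uuuj

S => Y   [S -> Y]
Y => uS   [Y -> u S]
uS => uY   [S -> Y]
uY => uuS   [Y -> u S]
uuS => uuY   [S -> Y]
uuY => uuuS   [Y -> u S]
uuuS => uuuj   [S -> j]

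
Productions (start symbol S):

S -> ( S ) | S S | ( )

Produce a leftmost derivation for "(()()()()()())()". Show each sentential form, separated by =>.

S=>SS=>(S)S=>(SS)S=>(SSS)S=>(SSSS)S=>(SSSSS)S=>(SSSSSS)S=>(()SSSSS)S=>(()()SSSS)S=>(()()()SSS)S=>(()()()()SS)S=>(()()()()()S)S=>(()()()()()())S=>(()()()()()())()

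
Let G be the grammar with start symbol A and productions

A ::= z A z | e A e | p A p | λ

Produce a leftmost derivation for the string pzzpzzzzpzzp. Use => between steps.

A => pAp => pzAzp => pzzAzzp => pzzpApzzp => pzzpzAzpzzp => pzzpzzAzzpzzp => pzzpzzzzpzzp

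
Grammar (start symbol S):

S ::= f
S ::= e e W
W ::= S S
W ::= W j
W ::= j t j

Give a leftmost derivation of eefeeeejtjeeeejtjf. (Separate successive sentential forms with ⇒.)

S ⇒ eeW ⇒ eeSS ⇒ eefS ⇒ eefeeW ⇒ eefeeSS ⇒ eefeeeeWS ⇒ eefeeeejtjS ⇒ eefeeeejtjeeW ⇒ eefeeeejtjeeSS ⇒ eefeeeejtjeeeeWS ⇒ eefeeeejtjeeeejtjS ⇒ eefeeeejtjeeeejtjf

S ⇒ eeW   [S ::= e e W]
eeW ⇒ eeSS   [W ::= S S]
eeSS ⇒ eefS   [S ::= f]
eefS ⇒ eefeeW   [S ::= e e W]
eefeeW ⇒ eefeeSS   [W ::= S S]
eefeeSS ⇒ eefeeeeWS   [S ::= e e W]
eefeeeeWS ⇒ eefeeeejtjS   [W ::= j t j]
eefeeeejtjS ⇒ eefeeeejtjeeW   [S ::= e e W]
eefeeeejtjeeW ⇒ eefeeeejtjeeSS   [W ::= S S]
eefeeeejtjeeSS ⇒ eefeeeejtjeeeeWS   [S ::= e e W]
eefeeeejtjeeeeWS ⇒ eefeeeejtjeeeejtjS   [W ::= j t j]
eefeeeejtjeeeejtjS ⇒ eefeeeejtjeeeejtjf   [S ::= f]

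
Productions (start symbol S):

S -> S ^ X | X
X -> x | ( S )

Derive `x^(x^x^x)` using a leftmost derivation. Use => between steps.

S=>S^X=>X^X=>x^X=>x^(S)=>x^(S^X)=>x^(S^X^X)=>x^(X^X^X)=>x^(x^X^X)=>x^(x^x^X)=>x^(x^x^x)

S => S^X   [S -> S ^ X]
S^X => X^X   [S -> X]
X^X => x^X   [X -> x]
x^X => x^(S)   [X -> ( S )]
x^(S) => x^(S^X)   [S -> S ^ X]
x^(S^X) => x^(S^X^X)   [S -> S ^ X]
x^(S^X^X) => x^(X^X^X)   [S -> X]
x^(X^X^X) => x^(x^X^X)   [X -> x]
x^(x^X^X) => x^(x^x^X)   [X -> x]
x^(x^x^X) => x^(x^x^x)   [X -> x]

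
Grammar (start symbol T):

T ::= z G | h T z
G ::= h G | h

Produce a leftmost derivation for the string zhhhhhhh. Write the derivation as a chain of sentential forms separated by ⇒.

T ⇒ zG ⇒ zhG ⇒ zhhG ⇒ zhhhG ⇒ zhhhhG ⇒ zhhhhhG ⇒ zhhhhhhG ⇒ zhhhhhhh

T ⇒ zG   [T ::= z G]
zG ⇒ zhG   [G ::= h G]
zhG ⇒ zhhG   [G ::= h G]
zhhG ⇒ zhhhG   [G ::= h G]
zhhhG ⇒ zhhhhG   [G ::= h G]
zhhhhG ⇒ zhhhhhG   [G ::= h G]
zhhhhhG ⇒ zhhhhhhG   [G ::= h G]
zhhhhhhG ⇒ zhhhhhhh   [G ::= h]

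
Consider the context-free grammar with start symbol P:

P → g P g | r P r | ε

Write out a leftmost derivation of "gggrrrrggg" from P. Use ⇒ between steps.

P⇒gPg⇒ggPgg⇒gggPggg⇒gggrPrggg⇒gggrrPrrggg⇒gggrrrrggg

P ⇒ gPg   [P → g P g]
gPg ⇒ ggPgg   [P → g P g]
ggPgg ⇒ gggPggg   [P → g P g]
gggPggg ⇒ gggrPrggg   [P → r P r]
gggrPrggg ⇒ gggrrPrrggg   [P → r P r]
gggrrPrrggg ⇒ gggrrrrggg   [P → ε]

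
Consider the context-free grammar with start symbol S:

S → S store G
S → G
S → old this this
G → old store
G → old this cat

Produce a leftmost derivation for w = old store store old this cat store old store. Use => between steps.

S => S store G => S store G store G => G store G store G => old store store G store G => old store store old this cat store G => old store store old this cat store old store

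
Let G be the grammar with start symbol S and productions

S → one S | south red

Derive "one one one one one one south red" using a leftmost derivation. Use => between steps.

S => one S => one one S => one one one S => one one one one S => one one one one one S => one one one one one one S => one one one one one one south red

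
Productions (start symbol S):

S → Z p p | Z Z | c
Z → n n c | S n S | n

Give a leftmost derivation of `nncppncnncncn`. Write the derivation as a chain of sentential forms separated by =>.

S => ZZ => SnSZ => ZZnSZ => SnSZnSZ => ZppnSZnSZ => nncppnSZnSZ => nncppncZnSZ => nncppncnncnSZ => nncppncnncncZ => nncppncnncncn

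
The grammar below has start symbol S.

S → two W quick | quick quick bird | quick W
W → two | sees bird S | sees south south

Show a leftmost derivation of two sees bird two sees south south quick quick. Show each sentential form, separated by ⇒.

S ⇒ two W quick ⇒ two sees bird S quick ⇒ two sees bird two W quick quick ⇒ two sees bird two sees south south quick quick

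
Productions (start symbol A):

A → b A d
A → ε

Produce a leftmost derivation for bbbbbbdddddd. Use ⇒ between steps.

A ⇒ bAd ⇒ bbAdd ⇒ bbbAddd ⇒ bbbbAdddd ⇒ bbbbbAddddd ⇒ bbbbbbAdddddd ⇒ bbbbbbdddddd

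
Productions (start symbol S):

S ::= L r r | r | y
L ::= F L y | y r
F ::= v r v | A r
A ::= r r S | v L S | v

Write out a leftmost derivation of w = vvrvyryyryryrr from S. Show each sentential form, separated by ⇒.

S ⇒ Lrr ⇒ FLyrr ⇒ ArLyrr ⇒ vLSrLyrr ⇒ vFLySrLyrr ⇒ vvrvLySrLyrr ⇒ vvrvyrySrLyrr ⇒ vvrvyryyrLyrr ⇒ vvrvyryyryryrr

S ⇒ Lrr   [S ::= L r r]
Lrr ⇒ FLyrr   [L ::= F L y]
FLyrr ⇒ ArLyrr   [F ::= A r]
ArLyrr ⇒ vLSrLyrr   [A ::= v L S]
vLSrLyrr ⇒ vFLySrLyrr   [L ::= F L y]
vFLySrLyrr ⇒ vvrvLySrLyrr   [F ::= v r v]
vvrvLySrLyrr ⇒ vvrvyrySrLyrr   [L ::= y r]
vvrvyrySrLyrr ⇒ vvrvyryyrLyrr   [S ::= y]
vvrvyryyrLyrr ⇒ vvrvyryyryryrr   [L ::= y r]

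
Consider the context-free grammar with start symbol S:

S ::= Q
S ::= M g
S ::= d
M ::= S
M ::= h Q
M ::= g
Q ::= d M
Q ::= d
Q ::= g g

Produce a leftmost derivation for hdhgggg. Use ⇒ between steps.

S ⇒ Mg ⇒ Sg ⇒ Mgg ⇒ hQgg ⇒ hdMgg ⇒ hdhQgg ⇒ hdhgggg

S ⇒ Mg   [S ::= M g]
Mg ⇒ Sg   [M ::= S]
Sg ⇒ Mgg   [S ::= M g]
Mgg ⇒ hQgg   [M ::= h Q]
hQgg ⇒ hdMgg   [Q ::= d M]
hdMgg ⇒ hdhQgg   [M ::= h Q]
hdhQgg ⇒ hdhgggg   [Q ::= g g]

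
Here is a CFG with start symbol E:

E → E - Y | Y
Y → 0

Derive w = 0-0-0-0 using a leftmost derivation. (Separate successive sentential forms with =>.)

E => E-Y   [E → E - Y]
E-Y => E-Y-Y   [E → E - Y]
E-Y-Y => E-Y-Y-Y   [E → E - Y]
E-Y-Y-Y => Y-Y-Y-Y   [E → Y]
Y-Y-Y-Y => 0-Y-Y-Y   [Y → 0]
0-Y-Y-Y => 0-0-Y-Y   [Y → 0]
0-0-Y-Y => 0-0-0-Y   [Y → 0]
0-0-0-Y => 0-0-0-0   [Y → 0]

E=>E-Y=>E-Y-Y=>E-Y-Y-Y=>Y-Y-Y-Y=>0-Y-Y-Y=>0-0-Y-Y=>0-0-0-Y=>0-0-0-0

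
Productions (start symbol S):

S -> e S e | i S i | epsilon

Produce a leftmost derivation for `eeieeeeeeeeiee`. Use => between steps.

S => eSe => eeSee => eeiSiee => eeieSeiee => eeieeSeeiee => eeieeeSeeeiee => eeieeeeSeeeeiee => eeieeeeeeeeiee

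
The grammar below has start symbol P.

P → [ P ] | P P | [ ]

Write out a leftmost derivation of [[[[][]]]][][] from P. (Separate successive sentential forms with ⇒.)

P ⇒ PP ⇒ PPP ⇒ [P]PP ⇒ [[P]]PP ⇒ [[[P]]]PP ⇒ [[[PP]]]PP ⇒ [[[[]P]]]PP ⇒ [[[[][]]]]PP ⇒ [[[[][]]]][]P ⇒ [[[[][]]]][][]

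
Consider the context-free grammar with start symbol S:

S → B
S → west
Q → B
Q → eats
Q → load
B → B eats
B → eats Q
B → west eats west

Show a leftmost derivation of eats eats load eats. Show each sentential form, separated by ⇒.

S ⇒ B ⇒ eats Q ⇒ eats B ⇒ eats B eats ⇒ eats eats Q eats ⇒ eats eats load eats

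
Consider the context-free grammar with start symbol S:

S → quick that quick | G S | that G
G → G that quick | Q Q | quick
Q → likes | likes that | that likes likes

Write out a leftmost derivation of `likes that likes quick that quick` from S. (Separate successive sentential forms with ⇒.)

S ⇒ G S   [S → G S]
G S ⇒ Q Q S   [G → Q Q]
Q Q S ⇒ likes that Q S   [Q → likes that]
likes that Q S ⇒ likes that likes S   [Q → likes]
likes that likes S ⇒ likes that likes quick that quick   [S → quick that quick]

S ⇒ G S ⇒ Q Q S ⇒ likes that Q S ⇒ likes that likes S ⇒ likes that likes quick that quick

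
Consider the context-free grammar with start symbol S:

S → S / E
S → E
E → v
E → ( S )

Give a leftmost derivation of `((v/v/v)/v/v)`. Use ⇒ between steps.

S ⇒ E   [S → E]
E ⇒ (S)   [E → ( S )]
(S) ⇒ (S/E)   [S → S / E]
(S/E) ⇒ (S/E/E)   [S → S / E]
(S/E/E) ⇒ (E/E/E)   [S → E]
(E/E/E) ⇒ ((S)/E/E)   [E → ( S )]
((S)/E/E) ⇒ ((S/E)/E/E)   [S → S / E]
((S/E)/E/E) ⇒ ((S/E/E)/E/E)   [S → S / E]
((S/E/E)/E/E) ⇒ ((E/E/E)/E/E)   [S → E]
((E/E/E)/E/E) ⇒ ((v/E/E)/E/E)   [E → v]
((v/E/E)/E/E) ⇒ ((v/v/E)/E/E)   [E → v]
((v/v/E)/E/E) ⇒ ((v/v/v)/E/E)   [E → v]
((v/v/v)/E/E) ⇒ ((v/v/v)/v/E)   [E → v]
((v/v/v)/v/E) ⇒ ((v/v/v)/v/v)   [E → v]

S⇒E⇒(S)⇒(S/E)⇒(S/E/E)⇒(E/E/E)⇒((S)/E/E)⇒((S/E)/E/E)⇒((S/E/E)/E/E)⇒((E/E/E)/E/E)⇒((v/E/E)/E/E)⇒((v/v/E)/E/E)⇒((v/v/v)/E/E)⇒((v/v/v)/v/E)⇒((v/v/v)/v/v)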